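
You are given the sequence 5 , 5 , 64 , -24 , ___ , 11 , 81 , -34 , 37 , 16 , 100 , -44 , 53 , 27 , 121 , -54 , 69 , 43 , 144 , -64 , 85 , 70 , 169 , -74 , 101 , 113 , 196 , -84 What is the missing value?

21

Taking every 4th term gives 4 separate tracks.
Stream A: 5, ?, 37, 53, 69, 85, 101. Adding 16 each time.
Stream B: 5, 11, 16, 27, 43, 70, 113. A Fibonacci-like recurrence a_n = a_{n-1} + a_{n-2}.
Stream C: 64, 81, 100, 121, 144, 169, 196. The squares 8², 9², 10², ….
Stream D: -24, -34, -44, -54, -64, -74, -84. Subtracting 10 each time.
Stream A's pattern makes the blank 21.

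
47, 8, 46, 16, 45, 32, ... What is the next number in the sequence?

44

Positions 1, 3, 5, … form one subsequence and positions 2, 4, 6, … form another.
Subsequence A: 47, 46, 45 — arithmetic with common difference −1.
Subsequence B: 8, 16, 32 — a geometric progression (common ratio 2).
Position 7 → subsequence A, term 4 = 44.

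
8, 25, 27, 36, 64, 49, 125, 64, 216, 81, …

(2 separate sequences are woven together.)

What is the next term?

343

Taking every 2nd term gives 2 separate tracks.
Stream A: 8, 27, 64, 125, 216. The cubes 2³, 3³, 4³, ….
Stream B: 25, 36, 49, 64, 81. Consecutive squares n² from n = 5.
Position 11 → stream A, term 6 = 343.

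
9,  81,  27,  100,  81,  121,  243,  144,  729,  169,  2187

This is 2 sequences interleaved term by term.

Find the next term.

196

The terms cycle through 2 interleaved subsequences.
Subsequence A: 9, 27, 81, 243, 729, 2187 — powers 3^2, 3^3, 3^4, ….
Subsequence B: 81, 100, 121, 144, 169 — perfect squares starting at 9².
Term 12 comes from subsequence B (its 6th entry): 196.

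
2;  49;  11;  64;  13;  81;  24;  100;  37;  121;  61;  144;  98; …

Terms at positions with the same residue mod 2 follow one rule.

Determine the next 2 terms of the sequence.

Taking every 2nd term gives 2 separate tracks.
Subsequence A = 2, 11, 13, 24, 37, 61, 98: Fibonacci-style (each term is the sum of the two before it).
Subsequence B = 49, 64, 81, 100, 121, 144: perfect squares starting at 7².
The 14th slot belongs to subsequence B; its 7th term is 169.
Position 15 falls in subsequence A as its term 8, giving 159.

169, 159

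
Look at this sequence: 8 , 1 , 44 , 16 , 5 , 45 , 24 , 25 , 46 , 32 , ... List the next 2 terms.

Read the sequence 3 terms at a time; column i is its own pattern.
Stream A = 8, 16, 24, 32: arithmetic with common difference +8.
Stream B = 1, 5, 25: successive powers of 5.
Stream C = 44, 45, 46: adding 1 each time.
The 11th slot belongs to stream B; its 4th term is 125.
Term 12 comes from stream C (its 4th entry): 47.

125, 47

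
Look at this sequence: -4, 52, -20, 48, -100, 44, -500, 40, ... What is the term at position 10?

36

Taking every 2nd term gives 2 separate tracks.
Stream A: -4, -20, -100, -500 — geometric with ratio 5.
Stream B: 52, 48, 44, 40 — arithmetic with common difference −4.
Term 10 comes from stream B (its 5th entry): 36.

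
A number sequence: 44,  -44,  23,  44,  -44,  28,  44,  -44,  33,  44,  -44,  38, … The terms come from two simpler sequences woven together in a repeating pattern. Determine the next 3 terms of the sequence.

Positions follow the repeating pattern AAB; grouping by letter gives 2 tracks.
Stream A: 44, -44, 44, -44, 44, -44, 44, -44. Oscillating between 44 and -44.
Stream B: 23, 28, 33, 38. Linear: a_n = 18 + 5·n.
Term 13 comes from stream A (its 9th entry): 44.
Position 14 falls in stream A as its term 10, giving -44.
Term 15 comes from stream B (its 5th entry): 43.

44, -44, 43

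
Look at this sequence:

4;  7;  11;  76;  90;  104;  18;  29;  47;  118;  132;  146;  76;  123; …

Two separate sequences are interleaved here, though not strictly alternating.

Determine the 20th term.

Positions follow the repeating pattern AAABBB; grouping by letter gives 2 tracks.
Track A = 4, 7, 11, 18, 29, 47, 76, 123: a Fibonacci-like recurrence a_n = a_{n-1} + a_{n-2}.
Track B = 76, 90, 104, 118, 132, 146: adding 14 each time.
Term 20 comes from track A (its 11th entry): 521.

521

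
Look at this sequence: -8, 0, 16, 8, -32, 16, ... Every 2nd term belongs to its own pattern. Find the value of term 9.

Split by position mod 2 into 2 tracks.
Track A: -8, 16, -32. Geometric with ratio -2.
Track B: 0, 8, 16. Adding 8 each time.
Term 9 comes from track A (its 5th entry): -128.

-128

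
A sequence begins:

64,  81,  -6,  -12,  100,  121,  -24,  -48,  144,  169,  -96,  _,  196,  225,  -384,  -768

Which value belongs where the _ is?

Positions follow the repeating pattern AABB; grouping by letter gives 2 tracks.
Subsequence A is 64, 81, 100, 121, 144, 169, 196, 225, which is the squares 8², 9², 10², ….
Subsequence B is -6, -12, -24, -48, -96, ?, -384, -768, which is geometric, ×2 each step.
Filling subsequence B at index 6 by its rule yields -192.

-192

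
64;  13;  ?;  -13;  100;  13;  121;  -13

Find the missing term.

The terms cycle through 2 interleaved subsequences.
Subsequence A = 64, ?, 100, 121: perfect squares starting at 8².
Subsequence B = 13, -13, 13, -13: alternating ±13.
The gap is subsequence A's term 2; the rule gives 81.

81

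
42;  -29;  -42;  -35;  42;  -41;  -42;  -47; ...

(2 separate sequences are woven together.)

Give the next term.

42

Taking every 2nd term gives 2 separate tracks.
Subsequence A: 42, -42, 42, -42 — alternating ±42.
Subsequence B: -29, -35, -41, -47 — arithmetic with common difference −6.
The 9th slot belongs to subsequence A; its 5th term is 42.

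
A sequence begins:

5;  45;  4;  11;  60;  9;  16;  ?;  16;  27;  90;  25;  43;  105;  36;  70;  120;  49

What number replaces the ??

75

The terms cycle through 3 interleaved subsequences.
Track A is 5, 11, 16, 27, 43, 70, which is a Fibonacci-like recurrence a_n = a_{n-1} + a_{n-2}.
Track B is 45, 60, ?, 90, 105, 120, which is arithmetic with common difference +15.
Track C is 4, 9, 16, 25, 36, 49, which is perfect squares starting at 2².
The gap is track B's term 3; the rule gives 75.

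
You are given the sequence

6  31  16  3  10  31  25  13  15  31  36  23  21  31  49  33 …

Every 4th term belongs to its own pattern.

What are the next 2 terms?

Read the sequence 4 terms at a time; column i is its own pattern.
Subsequence A is 6, 10, 15, 21, which is triangular numbers starting at T_3.
Subsequence B is 31, 31, 31, 31, which is the constant sequence 31.
Subsequence C is 16, 25, 36, 49, which is consecutive squares n² from n = 4.
Subsequence D is 3, 13, 23, 33, which is arithmetic, step +10.
Position 17 → subsequence A, term 5 = 28.
Position 18 → subsequence B, term 5 = 31.

28, 31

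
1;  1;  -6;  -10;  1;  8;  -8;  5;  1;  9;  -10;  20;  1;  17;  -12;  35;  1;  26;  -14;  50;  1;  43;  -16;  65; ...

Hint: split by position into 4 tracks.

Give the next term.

1

Split by position mod 4 into 4 tracks.
Stream A: 1, 1, 1, 1, 1, 1. Constant 1.
Stream B: 1, 8, 9, 17, 26, 43. A Fibonacci-like recurrence a_n = a_{n-1} + a_{n-2}.
Stream C: -6, -8, -10, -12, -14, -16. Linear: a_n = -4 − 2·n.
Stream D: -10, 5, 20, 35, 50, 65. Arithmetic, step +15.
Term 25 comes from stream A (its 7th entry): 1.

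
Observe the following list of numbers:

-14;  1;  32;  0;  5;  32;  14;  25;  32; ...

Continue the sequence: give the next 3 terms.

Read the sequence 3 terms at a time; column i is its own pattern.
Track A is -14, 0, 14, which is linear: a_n = -28 + 14·n.
Track B is 1, 5, 25, which is powers of 5.
Track C is 32, 32, 32, which is constant 32.
Position 10 → track A, term 4 = 28.
Position 11 falls in track B as its term 4, giving 125.
Term 12 comes from track C (its 4th entry): 32.

28, 125, 32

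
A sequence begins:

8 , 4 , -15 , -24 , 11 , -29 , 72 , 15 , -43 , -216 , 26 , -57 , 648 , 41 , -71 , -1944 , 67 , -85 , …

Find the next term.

5832

Read the sequence 3 terms at a time; column i is its own pattern.
Track A: 8, -24, 72, -216, 648, -1944 (multiplying by -3 each time).
Track B: 4, 11, 15, 26, 41, 67 (a Fibonacci-like recurrence a_n = a_{n-1} + a_{n-2}).
Track C: -15, -29, -43, -57, -71, -85 (arithmetic, step −14).
Position 19 falls in track A as its term 7, giving 5832.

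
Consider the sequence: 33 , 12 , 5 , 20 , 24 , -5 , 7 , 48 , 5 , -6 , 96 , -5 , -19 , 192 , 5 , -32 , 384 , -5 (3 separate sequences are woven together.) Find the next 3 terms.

Split by position mod 3 into 3 tracks.
Track A: 33, 20, 7, -6, -19, -32. Subtracting 13 each time.
Track B: 12, 24, 48, 96, 192, 384. Geometric, ×2 each step.
Track C: 5, -5, 5, -5, 5, -5. Oscillating between 5 and -5.
The 19th slot belongs to track A; its 7th term is -45.
Position 20 → track B, term 7 = 768.
The 21st slot belongs to track C; its 7th term is 5.

-45, 768, 5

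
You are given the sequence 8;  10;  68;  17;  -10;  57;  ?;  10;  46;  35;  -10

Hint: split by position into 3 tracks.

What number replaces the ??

Split by position mod 3 into 3 tracks.
Track A: 8, 17, ?, 35 (arithmetic with common difference +9).
Track B: 10, -10, 10, -10 (alternating ±10).
Track C: 68, 57, 46 (subtracting 11 each time).
So the missing entry in track A is 26.

26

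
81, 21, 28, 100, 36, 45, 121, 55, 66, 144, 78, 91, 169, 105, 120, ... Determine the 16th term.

196

Reading positions in blocks of 3 reveals the pattern ABB — 2 tracks woven together.
Subsequence A: 81, 100, 121, 144, 169 — perfect squares starting at 9².
Subsequence B: 21, 28, 36, 45, 55, 66, 78, 91, 105, 120 — triangular numbers starting at T_6.
Position 16 falls in subsequence A as its term 6, giving 196.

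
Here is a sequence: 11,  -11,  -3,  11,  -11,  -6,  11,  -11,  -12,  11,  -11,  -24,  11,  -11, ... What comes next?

-48

Positions follow the repeating pattern AAB; grouping by letter gives 2 tracks.
Subsequence A is 11, -11, 11, -11, 11, -11, 11, -11, 11, -11, which is the oscillation 11·(−1)^(n+1).
Subsequence B is -3, -6, -12, -24, which is multiplying by 2 each time.
Term 15 comes from subsequence B (its 5th entry): -48.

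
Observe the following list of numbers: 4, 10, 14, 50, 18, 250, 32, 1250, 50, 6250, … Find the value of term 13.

The terms cycle through 2 interleaved subsequences.
Track A is 4, 14, 18, 32, 50, which is Fibonacci-style (each term is the sum of the two before it).
Track B is 10, 50, 250, 1250, 6250, which is geometric, ×5 each step.
Position 13 → track A, term 7 = 132.

132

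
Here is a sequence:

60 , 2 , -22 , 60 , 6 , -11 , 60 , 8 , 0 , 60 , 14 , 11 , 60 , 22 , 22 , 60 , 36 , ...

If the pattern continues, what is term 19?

60

Taking every 3rd term gives 3 separate tracks.
Track A: 60, 60, 60, 60, 60, 60. Constant 60.
Track B: 2, 6, 8, 14, 22, 36. Fibonacci-style (each term is the sum of the two before it).
Track C: -22, -11, 0, 11, 22. Linear: a_n = -33 + 11·n.
Position 19 falls in track A as its term 7, giving 60.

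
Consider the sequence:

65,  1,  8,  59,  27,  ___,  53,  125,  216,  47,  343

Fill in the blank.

64

The slot pattern repeats as ABB (period 3), so there are 2 interleaved tracks.
Subsequence A: 65, 59, 53, 47. Arithmetic, step −6.
Subsequence B: 1, 8, 27, ?, 125, 216, 343. Perfect cubes starting at 1³.
Filling subsequence B at index 4 by its rule yields 64.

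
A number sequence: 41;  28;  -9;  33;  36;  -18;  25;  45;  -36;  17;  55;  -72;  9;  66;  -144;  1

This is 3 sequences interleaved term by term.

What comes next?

Read the sequence 3 terms at a time; column i is its own pattern.
Track A: 41, 33, 25, 17, 9, 1 — linear: a_n = 49 − 8·n.
Track B: 28, 36, 45, 55, 66 — triangular numbers starting at T_7.
Track C: -9, -18, -36, -72, -144 — a geometric progression (common ratio 2).
The 17th slot belongs to track B; its 6th term is 78.

78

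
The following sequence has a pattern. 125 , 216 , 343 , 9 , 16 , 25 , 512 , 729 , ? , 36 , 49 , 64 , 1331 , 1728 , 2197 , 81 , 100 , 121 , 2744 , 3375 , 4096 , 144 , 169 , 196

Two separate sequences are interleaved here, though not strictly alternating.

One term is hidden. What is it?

Reading positions in blocks of 6 reveals the pattern AAABBB — 2 tracks woven together.
Track A: 125, 216, 343, 512, 729, ?, 1331, 1728, 2197, 2744, 3375, 4096 — the cubes 5³, 6³, 7³, ….
Track B: 9, 16, 25, 36, 49, 64, 81, 100, 121, 144, 169, 196 — consecutive squares n² from n = 3.
Filling track A at index 6 by its rule yields 1000.

1000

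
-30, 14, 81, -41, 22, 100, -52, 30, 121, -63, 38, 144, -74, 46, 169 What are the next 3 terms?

The terms cycle through 3 interleaved subsequences.
Track A = -30, -41, -52, -63, -74: arithmetic, step −11.
Track B = 14, 22, 30, 38, 46: linear: a_n = 6 + 8·n.
Track C = 81, 100, 121, 144, 169: consecutive squares n² from n = 9.
Position 16 → track A, term 6 = -85.
Term 17 comes from track B (its 6th entry): 54.
Position 18 → track C, term 6 = 196.

-85, 54, 196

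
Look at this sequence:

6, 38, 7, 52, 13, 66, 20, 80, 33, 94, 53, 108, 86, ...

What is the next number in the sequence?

122

Taking every 2nd term gives 2 separate tracks.
Stream A: 6, 7, 13, 20, 33, 53, 86. Each term equals the sum of the previous two.
Stream B: 38, 52, 66, 80, 94, 108. Arithmetic, step +14.
Position 14 → stream B, term 7 = 122.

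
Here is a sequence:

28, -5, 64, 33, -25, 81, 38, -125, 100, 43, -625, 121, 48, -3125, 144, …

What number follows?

Taking every 3rd term gives 3 separate tracks.
Stream A: 28, 33, 38, 43, 48 (adding 5 each time).
Stream B: -5, -25, -125, -625, -3125 (geometric, ×5 each step).
Stream C: 64, 81, 100, 121, 144 (the squares 8², 9², 10², …).
The 16th slot belongs to stream A; its 6th term is 53.

53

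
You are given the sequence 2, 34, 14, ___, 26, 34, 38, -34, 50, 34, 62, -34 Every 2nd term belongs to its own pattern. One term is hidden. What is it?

Split by position mod 2 into 2 tracks.
Track A = 2, 14, 26, 38, 50, 62: linear: a_n = -10 + 12·n.
Track B = 34, ?, 34, -34, 34, -34: the oscillation 34·(−1)^(n+1).
Track B's pattern makes the blank -34.

-34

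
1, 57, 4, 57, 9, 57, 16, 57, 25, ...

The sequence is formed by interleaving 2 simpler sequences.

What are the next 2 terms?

57, 36

Taking every 2nd term gives 2 separate tracks.
Track A: 1, 4, 9, 16, 25 (perfect squares starting at 1²).
Track B: 57, 57, 57, 57 (the constant sequence 57).
Term 10 comes from track B (its 5th entry): 57.
Position 11 falls in track A as its term 6, giving 36.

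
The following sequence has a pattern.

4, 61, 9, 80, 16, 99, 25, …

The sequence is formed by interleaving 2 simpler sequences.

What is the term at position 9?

36

Positions 1, 3, 5, … form one subsequence and positions 2, 4, 6, … form another.
Track A is 4, 9, 16, 25, which is consecutive squares n² from n = 2.
Track B is 61, 80, 99, which is arithmetic with common difference +19.
Position 9 → track A, term 5 = 36.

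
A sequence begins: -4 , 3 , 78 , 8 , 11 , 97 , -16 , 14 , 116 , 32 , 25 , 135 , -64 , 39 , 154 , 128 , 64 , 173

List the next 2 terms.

The terms cycle through 3 interleaved subsequences.
Track A: -4, 8, -16, 32, -64, 128. A geometric progression (common ratio -2).
Track B: 3, 11, 14, 25, 39, 64. A Fibonacci-like recurrence a_n = a_{n-1} + a_{n-2}.
Track C: 78, 97, 116, 135, 154, 173. Arithmetic with common difference +19.
Term 19 comes from track A (its 7th entry): -256.
The 20th slot belongs to track B; its 7th term is 103.

-256, 103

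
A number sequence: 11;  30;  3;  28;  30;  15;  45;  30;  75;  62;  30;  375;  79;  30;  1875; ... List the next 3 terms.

96, 30, 9375

Split by position mod 3: positions 1, 4, 7, … form one track, and each other residue class forms its own.
Track A: 11, 28, 45, 62, 79 (arithmetic, step +17).
Track B: 30, 30, 30, 30, 30 (always 30).
Track C: 3, 15, 75, 375, 1875 (multiplying by 5 each time).
The 16th slot belongs to track A; its 6th term is 96.
Term 17 comes from track B (its 6th entry): 30.
The 18th slot belongs to track C; its 6th term is 9375.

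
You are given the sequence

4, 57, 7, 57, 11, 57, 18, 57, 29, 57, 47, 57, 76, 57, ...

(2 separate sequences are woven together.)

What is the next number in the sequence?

123

Odd-indexed and even-indexed terms follow separate rules.
Track A is 4, 7, 11, 18, 29, 47, 76, which is a Fibonacci-like recurrence a_n = a_{n-1} + a_{n-2}.
Track B is 57, 57, 57, 57, 57, 57, 57, which is constant 57.
Position 15 falls in track A as its term 8, giving 123.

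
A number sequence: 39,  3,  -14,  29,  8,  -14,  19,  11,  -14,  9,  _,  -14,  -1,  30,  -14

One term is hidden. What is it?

19

Split by position mod 3 into 3 tracks.
Subsequence A = 39, 29, 19, 9, -1: linear: a_n = 49 − 10·n.
Subsequence B = 3, 8, 11, ?, 30: Fibonacci-style (each term is the sum of the two before it).
Subsequence C = -14, -14, -14, -14, -14: the constant sequence -14.
Filling subsequence B at index 4 by its rule yields 19.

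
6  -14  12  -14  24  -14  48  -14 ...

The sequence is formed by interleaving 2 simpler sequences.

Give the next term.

96

Taking every 2nd term gives 2 separate tracks.
Stream A: 6, 12, 24, 48 — geometric, ×2 each step.
Stream B: -14, -14, -14, -14 — constant -14.
Position 9 → stream A, term 5 = 96.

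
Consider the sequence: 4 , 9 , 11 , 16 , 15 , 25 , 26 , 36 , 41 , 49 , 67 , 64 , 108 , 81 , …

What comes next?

175

Odd-indexed and even-indexed terms follow separate rules.
Stream A: 4, 11, 15, 26, 41, 67, 108. Each term equals the sum of the previous two.
Stream B: 9, 16, 25, 36, 49, 64, 81. Perfect squares starting at 3².
Position 15 → stream A, term 8 = 175.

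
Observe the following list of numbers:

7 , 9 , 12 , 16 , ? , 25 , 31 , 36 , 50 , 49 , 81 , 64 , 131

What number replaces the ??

19

Taking every 2nd term gives 2 separate tracks.
Stream A: 7, 12, ?, 31, 50, 81, 131. A Fibonacci-like recurrence a_n = a_{n-1} + a_{n-2}.
Stream B: 9, 16, 25, 36, 49, 64. The squares 3², 4², 5², ….
Stream A's pattern makes the blank 19.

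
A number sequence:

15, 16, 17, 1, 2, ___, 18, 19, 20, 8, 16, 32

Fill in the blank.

4

Reading positions in blocks of 6 reveals the pattern AAABBB — 2 tracks woven together.
Track A: 15, 16, 17, 18, 19, 20 (linear: a_n = 14 + n).
Track B: 1, 2, ?, 8, 16, 32 (geometric, ×2 each step).
The gap is track B's term 3; the rule gives 4.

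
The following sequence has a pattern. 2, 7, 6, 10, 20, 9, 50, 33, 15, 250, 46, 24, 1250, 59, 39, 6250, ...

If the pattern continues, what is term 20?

Read the sequence 3 terms at a time; column i is its own pattern.
Track A is 2, 10, 50, 250, 1250, 6250, which is geometric with ratio 5.
Track B is 7, 20, 33, 46, 59, which is arithmetic with common difference +13.
Track C is 6, 9, 15, 24, 39, which is Fibonacci-style (each term is the sum of the two before it).
Term 20 comes from track B (its 7th entry): 85.

85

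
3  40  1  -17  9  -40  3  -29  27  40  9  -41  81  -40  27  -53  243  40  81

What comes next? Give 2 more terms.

The terms cycle through 4 interleaved subsequences.
Stream A = 3, 9, 27, 81, 243: geometric, ×3 each step.
Stream B = 40, -40, 40, -40, 40: the oscillation 40·(−1)^(n+1).
Stream C = 1, 3, 9, 27, 81: successive powers of 3.
Stream D = -17, -29, -41, -53: subtracting 12 each time.
Position 20 falls in stream D as its term 5, giving -65.
Position 21 → stream A, term 6 = 729.

-65, 729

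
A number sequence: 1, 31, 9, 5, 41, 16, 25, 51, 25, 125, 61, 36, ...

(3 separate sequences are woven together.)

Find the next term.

Split by position mod 3 into 3 tracks.
Subsequence A: 1, 5, 25, 125. Powers of 5.
Subsequence B: 31, 41, 51, 61. Arithmetic with common difference +10.
Subsequence C: 9, 16, 25, 36. Consecutive squares n² from n = 3.
Position 13 falls in subsequence A as its term 5, giving 625.

625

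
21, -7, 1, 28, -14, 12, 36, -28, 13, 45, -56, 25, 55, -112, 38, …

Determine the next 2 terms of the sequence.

66, -224

Read the sequence 3 terms at a time; column i is its own pattern.
Track A: 21, 28, 36, 45, 55 (the triangular numbers T_6, T_7, …).
Track B: -7, -14, -28, -56, -112 (geometric, ×2 each step).
Track C: 1, 12, 13, 25, 38 (Fibonacci-style (each term is the sum of the two before it)).
The 16th slot belongs to track A; its 6th term is 66.
Position 17 falls in track B as its term 6, giving -224.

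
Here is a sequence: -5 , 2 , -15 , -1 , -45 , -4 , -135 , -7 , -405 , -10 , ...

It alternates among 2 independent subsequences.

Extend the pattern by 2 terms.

Split by position mod 2 into 2 tracks.
Stream A: -5, -15, -45, -135, -405. Geometric, ×3 each step.
Stream B: 2, -1, -4, -7, -10. Subtracting 3 each time.
Term 11 comes from stream A (its 6th entry): -1215.
Position 12 → stream B, term 6 = -13.

-1215, -13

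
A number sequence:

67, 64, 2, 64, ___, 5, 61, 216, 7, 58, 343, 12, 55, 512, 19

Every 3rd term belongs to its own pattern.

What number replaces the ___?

Split by position mod 3 into 3 tracks.
Track A is 67, 64, 61, 58, 55, which is arithmetic with common difference −3.
Track B is 64, ?, 216, 343, 512, which is the cubes 4³, 5³, 6³, ….
Track C is 2, 5, 7, 12, 19, which is a Fibonacci-like recurrence a_n = a_{n-1} + a_{n-2}.
So the missing entry in track B is 125.

125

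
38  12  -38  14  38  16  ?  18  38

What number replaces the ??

The terms cycle through 2 interleaved subsequences.
Subsequence A: 38, -38, 38, ?, 38 — oscillating between 38 and -38.
Subsequence B: 12, 14, 16, 18 — arithmetic with common difference +2.
Subsequence A's pattern makes the blank -38.

-38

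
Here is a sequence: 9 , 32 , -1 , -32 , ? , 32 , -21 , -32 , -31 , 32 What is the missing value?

Split by position mod 2 into 2 tracks.
Stream A: 9, -1, ?, -21, -31 — arithmetic with common difference −10.
Stream B: 32, -32, 32, -32, 32 — oscillating between 32 and -32.
The gap is stream A's term 3; the rule gives -11.

-11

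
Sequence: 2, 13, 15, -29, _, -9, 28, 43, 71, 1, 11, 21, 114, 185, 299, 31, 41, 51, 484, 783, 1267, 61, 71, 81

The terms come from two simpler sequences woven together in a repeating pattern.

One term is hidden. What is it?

-19

Reading positions in blocks of 6 reveals the pattern AAABBB — 2 tracks woven together.
Track A is 2, 13, 15, 28, 43, 71, 114, 185, 299, 484, 783, 1267, which is a Fibonacci-like recurrence a_n = a_{n-1} + a_{n-2}.
Track B is -29, ?, -9, 1, 11, 21, 31, 41, 51, 61, 71, 81, which is linear: a_n = -39 + 10·n.
The gap is track B's term 2; the rule gives -19.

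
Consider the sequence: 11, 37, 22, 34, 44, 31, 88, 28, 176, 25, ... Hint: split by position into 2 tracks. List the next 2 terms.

Split by position mod 2 into 2 tracks.
Track A is 11, 22, 44, 88, 176, which is multiplying by 2 each time.
Track B is 37, 34, 31, 28, 25, which is arithmetic, step −3.
The 11th slot belongs to track A; its 6th term is 352.
Position 12 → track B, term 6 = 22.

352, 22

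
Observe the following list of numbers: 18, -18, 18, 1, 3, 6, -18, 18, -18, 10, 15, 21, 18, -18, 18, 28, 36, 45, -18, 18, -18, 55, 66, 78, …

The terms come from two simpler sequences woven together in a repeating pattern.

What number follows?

18

Positions follow the repeating pattern AAABBB; grouping by letter gives 2 tracks.
Subsequence A is 18, -18, 18, -18, 18, -18, 18, -18, 18, -18, 18, -18, which is alternating ±18.
Subsequence B is 1, 3, 6, 10, 15, 21, 28, 36, 45, 55, 66, 78, which is the triangular numbers T_1, T_2, ….
The 25th slot belongs to subsequence A; its 13th term is 18.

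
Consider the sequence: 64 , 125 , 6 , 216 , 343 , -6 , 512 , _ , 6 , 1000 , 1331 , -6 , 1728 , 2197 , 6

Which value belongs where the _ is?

729

Positions follow the repeating pattern AAB; grouping by letter gives 2 tracks.
Subsequence A: 64, 125, 216, 343, 512, ?, 1000, 1331, 1728, 2197. Consecutive cubes n³ from n = 4.
Subsequence B: 6, -6, 6, -6, 6. The oscillation 6·(−1)^(n+1).
So the missing entry in subsequence A is 729.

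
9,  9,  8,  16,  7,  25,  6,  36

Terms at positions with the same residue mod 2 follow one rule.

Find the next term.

5

Split by position mod 2 into 2 tracks.
Stream A: 9, 8, 7, 6 (arithmetic with common difference −1).
Stream B: 9, 16, 25, 36 (the squares 3², 4², 5², …).
Position 9 falls in stream A as its term 5, giving 5.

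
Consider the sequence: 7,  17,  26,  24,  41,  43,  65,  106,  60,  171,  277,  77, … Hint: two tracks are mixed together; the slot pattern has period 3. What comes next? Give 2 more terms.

Reading positions in blocks of 3 reveals the pattern AAB — 2 tracks woven together.
Stream A = 7, 17, 24, 41, 65, 106, 171, 277: a Fibonacci-like recurrence a_n = a_{n-1} + a_{n-2}.
Stream B = 26, 43, 60, 77: arithmetic, step +17.
Term 13 comes from stream A (its 9th entry): 448.
Position 14 → stream A, term 10 = 725.

448, 725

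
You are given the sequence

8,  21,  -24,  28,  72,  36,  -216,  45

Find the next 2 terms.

648, 55

The terms cycle through 2 interleaved subsequences.
Stream A: 8, -24, 72, -216. Geometric, ×-3 each step.
Stream B: 21, 28, 36, 45. Triangular numbers starting at T_6.
Position 9 falls in stream A as its term 5, giving 648.
Position 10 → stream B, term 5 = 55.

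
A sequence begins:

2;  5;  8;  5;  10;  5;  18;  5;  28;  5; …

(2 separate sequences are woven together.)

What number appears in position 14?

5

The terms cycle through 2 interleaved subsequences.
Stream A is 2, 8, 10, 18, 28, which is each term equals the sum of the previous two.
Stream B is 5, 5, 5, 5, 5, which is the constant sequence 5.
Term 14 comes from stream B (its 7th entry): 5.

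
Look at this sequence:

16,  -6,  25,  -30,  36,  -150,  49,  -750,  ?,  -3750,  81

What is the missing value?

64

Taking every 2nd term gives 2 separate tracks.
Track A: 16, 25, 36, 49, ?, 81 — perfect squares starting at 4².
Track B: -6, -30, -150, -750, -3750 — geometric, ×5 each step.
The gap is track A's term 5; the rule gives 64.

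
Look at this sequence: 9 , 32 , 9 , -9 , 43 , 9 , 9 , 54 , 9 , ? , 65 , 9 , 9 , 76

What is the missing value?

Read the sequence 3 terms at a time; column i is its own pattern.
Subsequence A: 9, -9, 9, ?, 9 (the oscillation 9·(−1)^(n+1)).
Subsequence B: 32, 43, 54, 65, 76 (arithmetic, step +11).
Subsequence C: 9, 9, 9, 9 (constant 9).
So the missing entry in subsequence A is -9.

-9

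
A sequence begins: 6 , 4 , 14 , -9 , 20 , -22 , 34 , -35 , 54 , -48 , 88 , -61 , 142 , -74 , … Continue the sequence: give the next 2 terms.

230, -87

The terms cycle through 2 interleaved subsequences.
Subsequence A: 6, 14, 20, 34, 54, 88, 142. Fibonacci-style (each term is the sum of the two before it).
Subsequence B: 4, -9, -22, -35, -48, -61, -74. Subtracting 13 each time.
Position 15 falls in subsequence A as its term 8, giving 230.
Term 16 comes from subsequence B (its 8th entry): -87.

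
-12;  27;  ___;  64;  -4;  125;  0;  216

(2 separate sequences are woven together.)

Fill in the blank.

-8

Odd-indexed and even-indexed terms follow separate rules.
Track A is -12, ?, -4, 0, which is arithmetic with common difference +4.
Track B is 27, 64, 125, 216, which is the cubes 3³, 4³, 5³, ….
Filling track A at index 2 by its rule yields -8.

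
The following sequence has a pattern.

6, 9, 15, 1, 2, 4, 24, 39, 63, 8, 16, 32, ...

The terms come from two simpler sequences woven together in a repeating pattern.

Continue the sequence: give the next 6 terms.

The slot pattern repeats as AAABBB (period 6), so there are 2 interleaved tracks.
Track A: 6, 9, 15, 24, 39, 63 — a Fibonacci-like recurrence a_n = a_{n-1} + a_{n-2}.
Track B: 1, 2, 4, 8, 16, 32 — powers of 2.
Position 13 → track A, term 7 = 102.
The 14th slot belongs to track A; its 8th term is 165.
The 15th slot belongs to track A; its 9th term is 267.
Term 16 comes from track B (its 7th entry): 64.
The 17th slot belongs to track B; its 8th term is 128.
The 18th slot belongs to track B; its 9th term is 256.

102, 165, 267, 64, 128, 256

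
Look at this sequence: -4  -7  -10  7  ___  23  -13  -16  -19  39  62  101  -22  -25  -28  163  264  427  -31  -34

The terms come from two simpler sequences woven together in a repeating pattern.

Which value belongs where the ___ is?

16

The slot pattern repeats as AAABBB (period 6), so there are 2 interleaved tracks.
Subsequence A: -4, -7, -10, -13, -16, -19, -22, -25, -28, -31, -34 (subtracting 3 each time).
Subsequence B: 7, ?, 23, 39, 62, 101, 163, 264, 427 (a Fibonacci-like recurrence a_n = a_{n-1} + a_{n-2}).
So the missing entry in subsequence B is 16.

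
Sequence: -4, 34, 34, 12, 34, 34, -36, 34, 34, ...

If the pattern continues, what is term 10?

Reading positions in blocks of 3 reveals the pattern ABB — 2 tracks woven together.
Track A: -4, 12, -36. Geometric with ratio -3.
Track B: 34, 34, 34, 34, 34, 34. Always 34.
Term 10 comes from track A (its 4th entry): 108.

108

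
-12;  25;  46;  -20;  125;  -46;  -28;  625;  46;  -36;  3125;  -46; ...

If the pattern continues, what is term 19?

The terms cycle through 3 interleaved subsequences.
Track A is -12, -20, -28, -36, which is arithmetic, step −8.
Track B is 25, 125, 625, 3125, which is powers of 5.
Track C is 46, -46, 46, -46, which is oscillating between 46 and -46.
The 19th slot belongs to track A; its 7th term is -60.

-60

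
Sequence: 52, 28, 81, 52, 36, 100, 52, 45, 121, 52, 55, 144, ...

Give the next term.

52

Taking every 3rd term gives 3 separate tracks.
Stream A: 52, 52, 52, 52. Always 52.
Stream B: 28, 36, 45, 55. Triangular numbers n(n+1)/2 for n = 7, 8, ….
Stream C: 81, 100, 121, 144. Perfect squares starting at 9².
Position 13 falls in stream A as its term 5, giving 52.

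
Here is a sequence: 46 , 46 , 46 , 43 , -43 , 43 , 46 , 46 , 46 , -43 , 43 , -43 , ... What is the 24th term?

-43

Positions follow the repeating pattern AAABBB; grouping by letter gives 2 tracks.
Track A is 46, 46, 46, 46, 46, 46, which is the constant sequence 46.
Track B is 43, -43, 43, -43, 43, -43, which is oscillating between 43 and -43.
Term 24 comes from track B (its 12th entry): -43.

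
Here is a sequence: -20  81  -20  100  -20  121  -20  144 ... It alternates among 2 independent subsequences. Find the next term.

-20

The terms cycle through 2 interleaved subsequences.
Subsequence A is -20, -20, -20, -20, which is the constant sequence -20.
Subsequence B is 81, 100, 121, 144, which is consecutive squares n² from n = 9.
The 9th slot belongs to subsequence A; its 5th term is -20.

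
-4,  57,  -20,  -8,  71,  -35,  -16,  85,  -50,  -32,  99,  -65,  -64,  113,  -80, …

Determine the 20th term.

141

The terms cycle through 3 interleaved subsequences.
Subsequence A = -4, -8, -16, -32, -64: geometric with ratio 2.
Subsequence B = 57, 71, 85, 99, 113: arithmetic, step +14.
Subsequence C = -20, -35, -50, -65, -80: subtracting 15 each time.
The 20th slot belongs to subsequence B; its 7th term is 141.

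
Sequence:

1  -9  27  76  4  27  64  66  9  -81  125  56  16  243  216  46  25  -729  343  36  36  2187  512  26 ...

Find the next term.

The terms cycle through 4 interleaved subsequences.
Stream A: 1, 4, 9, 16, 25, 36. The squares 1², 2², 3², ….
Stream B: -9, 27, -81, 243, -729, 2187. A geometric progression (common ratio -3).
Stream C: 27, 64, 125, 216, 343, 512. Perfect cubes starting at 3³.
Stream D: 76, 66, 56, 46, 36, 26. Linear: a_n = 86 − 10·n.
The 25th slot belongs to stream A; its 7th term is 49.

49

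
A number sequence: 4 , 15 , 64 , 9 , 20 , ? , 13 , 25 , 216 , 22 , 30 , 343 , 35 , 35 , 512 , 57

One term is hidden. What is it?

125

Read the sequence 3 terms at a time; column i is its own pattern.
Track A = 4, 9, 13, 22, 35, 57: Fibonacci-style (each term is the sum of the two before it).
Track B = 15, 20, 25, 30, 35: linear: a_n = 10 + 5·n.
Track C = 64, ?, 216, 343, 512: perfect cubes starting at 4³.
The gap is track C's term 2; the rule gives 125.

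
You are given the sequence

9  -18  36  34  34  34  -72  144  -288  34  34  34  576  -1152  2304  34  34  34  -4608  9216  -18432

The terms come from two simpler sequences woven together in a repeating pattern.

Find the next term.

Positions follow the repeating pattern AAABBB; grouping by letter gives 2 tracks.
Track A is 9, -18, 36, -72, 144, -288, 576, -1152, 2304, -4608, 9216, -18432, which is multiplying by -2 each time.
Track B is 34, 34, 34, 34, 34, 34, 34, 34, 34, which is always 34.
The 22nd slot belongs to track B; its 10th term is 34.

34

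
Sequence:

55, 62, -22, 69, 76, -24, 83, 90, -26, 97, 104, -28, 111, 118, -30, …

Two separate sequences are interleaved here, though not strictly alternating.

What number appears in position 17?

132

The slot pattern repeats as AAB (period 3), so there are 2 interleaved tracks.
Stream A: 55, 62, 69, 76, 83, 90, 97, 104, 111, 118. Adding 7 each time.
Stream B: -22, -24, -26, -28, -30. Linear: a_n = -20 − 2·n.
Position 17 → stream A, term 12 = 132.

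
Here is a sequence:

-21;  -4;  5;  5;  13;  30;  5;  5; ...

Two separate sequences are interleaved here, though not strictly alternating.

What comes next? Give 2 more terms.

Reading positions in blocks of 4 reveals the pattern AABB — 2 tracks woven together.
Track A: -21, -4, 13, 30. Arithmetic with common difference +17.
Track B: 5, 5, 5, 5. Always 5.
The 9th slot belongs to track A; its 5th term is 47.
Term 10 comes from track A (its 6th entry): 64.

47, 64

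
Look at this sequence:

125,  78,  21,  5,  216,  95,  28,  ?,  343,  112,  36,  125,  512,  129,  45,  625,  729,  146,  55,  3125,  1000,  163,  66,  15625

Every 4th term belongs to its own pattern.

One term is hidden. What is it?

25

Split by position mod 4: positions 1, 5, 9, … form one track, and each other residue class forms its own.
Track A: 125, 216, 343, 512, 729, 1000 (consecutive cubes n³ from n = 5).
Track B: 78, 95, 112, 129, 146, 163 (adding 17 each time).
Track C: 21, 28, 36, 45, 55, 66 (triangular numbers n(n+1)/2 for n = 6, 7, …).
Track D: 5, ?, 125, 625, 3125, 15625 (powers of 5).
The gap is track D's term 2; the rule gives 25.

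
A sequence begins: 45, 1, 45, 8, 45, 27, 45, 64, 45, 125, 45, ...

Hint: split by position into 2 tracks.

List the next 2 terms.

216, 45

The terms cycle through 2 interleaved subsequences.
Stream A: 45, 45, 45, 45, 45, 45 — constant 45.
Stream B: 1, 8, 27, 64, 125 — perfect cubes starting at 1³.
The 12th slot belongs to stream B; its 6th term is 216.
Position 13 → stream A, term 7 = 45.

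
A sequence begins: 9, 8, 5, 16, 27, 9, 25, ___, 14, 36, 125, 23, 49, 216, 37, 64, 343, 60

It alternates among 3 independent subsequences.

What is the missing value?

64

The terms cycle through 3 interleaved subsequences.
Track A: 9, 16, 25, 36, 49, 64. Perfect squares starting at 3².
Track B: 8, 27, ?, 125, 216, 343. Perfect cubes starting at 2³.
Track C: 5, 9, 14, 23, 37, 60. Each term equals the sum of the previous two.
Track B's pattern makes the blank 64.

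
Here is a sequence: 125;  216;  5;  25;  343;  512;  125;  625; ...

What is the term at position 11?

The slot pattern repeats as AABB (period 4), so there are 2 interleaved tracks.
Track A: 125, 216, 343, 512 (perfect cubes starting at 5³).
Track B: 5, 25, 125, 625 (powers of 5).
The 11th slot belongs to track B; its 5th term is 3125.

3125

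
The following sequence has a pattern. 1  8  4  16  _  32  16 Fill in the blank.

Taking every 2nd term gives 2 separate tracks.
Subsequence A: 1, 4, ?, 16 (the squares 1², 2², 3², …).
Subsequence B: 8, 16, 32 (powers of 2).
The gap is subsequence A's term 3; the rule gives 9.

9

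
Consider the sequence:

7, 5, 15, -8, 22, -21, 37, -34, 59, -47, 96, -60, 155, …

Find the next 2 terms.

-73, 251

Odd-indexed and even-indexed terms follow separate rules.
Track A: 7, 15, 22, 37, 59, 96, 155 (each term equals the sum of the previous two).
Track B: 5, -8, -21, -34, -47, -60 (arithmetic with common difference −13).
Term 14 comes from track B (its 7th entry): -73.
Position 15 falls in track A as its term 8, giving 251.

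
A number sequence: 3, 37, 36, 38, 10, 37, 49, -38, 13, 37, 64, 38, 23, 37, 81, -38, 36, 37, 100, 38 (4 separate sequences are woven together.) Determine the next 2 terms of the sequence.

59, 37

Split by position mod 4: positions 1, 5, 9, … form one track, and each other residue class forms its own.
Track A = 3, 10, 13, 23, 36: Fibonacci-style (each term is the sum of the two before it).
Track B = 37, 37, 37, 37, 37: the constant sequence 37.
Track C = 36, 49, 64, 81, 100: the squares 6², 7², 8², ….
Track D = 38, -38, 38, -38, 38: the oscillation 38·(−1)^(n+1).
The 21st slot belongs to track A; its 6th term is 59.
Position 22 falls in track B as its term 6, giving 37.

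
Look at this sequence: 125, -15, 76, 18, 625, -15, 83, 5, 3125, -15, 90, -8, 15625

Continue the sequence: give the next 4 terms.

-15, 97, -21, 78125

Split by position mod 4 into 4 tracks.
Stream A = 125, 625, 3125, 15625: successive powers of 5.
Stream B = -15, -15, -15: constant -15.
Stream C = 76, 83, 90: linear: a_n = 69 + 7·n.
Stream D = 18, 5, -8: subtracting 13 each time.
Position 14 → stream B, term 4 = -15.
Position 15 falls in stream C as its term 4, giving 97.
Term 16 comes from stream D (its 4th entry): -21.
Position 17 falls in stream A as its term 5, giving 78125.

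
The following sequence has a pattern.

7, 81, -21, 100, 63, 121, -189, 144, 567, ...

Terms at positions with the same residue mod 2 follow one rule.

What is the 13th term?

5103

Odd-indexed and even-indexed terms follow separate rules.
Subsequence A = 7, -21, 63, -189, 567: geometric with ratio -3.
Subsequence B = 81, 100, 121, 144: perfect squares starting at 9².
Position 13 → subsequence A, term 7 = 5103.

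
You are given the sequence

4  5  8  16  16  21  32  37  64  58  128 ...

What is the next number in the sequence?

Split by position mod 2 into 2 tracks.
Stream A: 4, 8, 16, 32, 64, 128. Powers 2^2, 2^3, 2^4, ….
Stream B: 5, 16, 21, 37, 58. A Fibonacci-like recurrence a_n = a_{n-1} + a_{n-2}.
Term 12 comes from stream B (its 6th entry): 95.

95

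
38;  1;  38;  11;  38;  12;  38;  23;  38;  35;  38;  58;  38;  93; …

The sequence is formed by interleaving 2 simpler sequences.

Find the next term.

38

Odd-indexed and even-indexed terms follow separate rules.
Subsequence A: 38, 38, 38, 38, 38, 38, 38 — constant 38.
Subsequence B: 1, 11, 12, 23, 35, 58, 93 — a Fibonacci-like recurrence a_n = a_{n-1} + a_{n-2}.
Term 15 comes from subsequence A (its 8th entry): 38.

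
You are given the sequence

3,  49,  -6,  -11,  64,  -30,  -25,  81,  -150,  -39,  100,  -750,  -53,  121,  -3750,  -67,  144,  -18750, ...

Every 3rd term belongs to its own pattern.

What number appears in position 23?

Taking every 3rd term gives 3 separate tracks.
Stream A = 3, -11, -25, -39, -53, -67: subtracting 14 each time.
Stream B = 49, 64, 81, 100, 121, 144: perfect squares starting at 7².
Stream C = -6, -30, -150, -750, -3750, -18750: geometric with ratio 5.
Position 23 falls in stream B as its term 8, giving 196.

196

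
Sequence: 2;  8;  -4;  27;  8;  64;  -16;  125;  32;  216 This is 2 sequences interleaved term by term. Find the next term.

Odd-indexed and even-indexed terms follow separate rules.
Stream A: 2, -4, 8, -16, 32. Geometric, ×-2 each step.
Stream B: 8, 27, 64, 125, 216. Perfect cubes starting at 2³.
Term 11 comes from stream A (its 6th entry): -64.

-64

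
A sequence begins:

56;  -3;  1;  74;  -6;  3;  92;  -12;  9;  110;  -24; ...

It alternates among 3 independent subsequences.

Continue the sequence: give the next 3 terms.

The terms cycle through 3 interleaved subsequences.
Track A: 56, 74, 92, 110 — arithmetic, step +18.
Track B: -3, -6, -12, -24 — geometric with ratio 2.
Track C: 1, 3, 9 — powers 3^0, 3^1, 3^2, ….
Term 12 comes from track C (its 4th entry): 27.
Position 13 falls in track A as its term 5, giving 128.
Term 14 comes from track B (its 5th entry): -48.

27, 128, -48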